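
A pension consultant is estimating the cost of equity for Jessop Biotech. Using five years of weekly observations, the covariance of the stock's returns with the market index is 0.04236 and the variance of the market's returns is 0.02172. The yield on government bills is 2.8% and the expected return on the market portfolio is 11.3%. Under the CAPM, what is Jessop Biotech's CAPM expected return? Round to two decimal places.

19.38%

β = Cov(R_i, R_m) / Var(R_m) = 0.04236 / 0.02172 = 1.9503
MRP = 11.3% − 2.8% = 8.50%
E(R) = R_f + β × MRP = 2.8% + 1.9503 × 8.5% = 19.38%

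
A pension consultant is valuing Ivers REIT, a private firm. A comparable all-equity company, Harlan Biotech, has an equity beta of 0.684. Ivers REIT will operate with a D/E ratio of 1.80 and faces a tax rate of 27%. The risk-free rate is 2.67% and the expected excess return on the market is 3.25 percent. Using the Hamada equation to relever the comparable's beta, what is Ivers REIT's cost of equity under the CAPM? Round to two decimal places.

7.81%

β_L = β_U × [1 + (1 − t)(D/E)] = 0.684 × [1 + (1 − 0.27) × 1.80]
    = 0.684 × [1 + 0.73 × 1.80] = 0.684 × 2.3140 = 1.5828
E(R) = R_f + β_L × MRP = 2.67% + 1.5828 × 3.25% = 7.81%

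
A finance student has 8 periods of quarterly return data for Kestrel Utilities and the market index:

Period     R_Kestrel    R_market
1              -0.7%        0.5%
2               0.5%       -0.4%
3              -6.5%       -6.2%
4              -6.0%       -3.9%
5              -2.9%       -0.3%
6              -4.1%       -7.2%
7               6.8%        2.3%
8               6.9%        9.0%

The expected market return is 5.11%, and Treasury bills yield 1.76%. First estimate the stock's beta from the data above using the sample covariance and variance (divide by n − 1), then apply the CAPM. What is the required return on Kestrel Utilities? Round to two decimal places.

Mean R_i = (-0.7 + 0.5 − 6.5 − 6.0 − 2.9 − 4.1 + 6.8 + 6.9) / 8 = -0.7500%
Mean R_m = (0.5 − 0.4 − 6.2 − 3.9 − 0.3 − 7.2 + 2.3 + 9.0) / 8 = -0.7750%
Σ(R_i − R̄_i)(R_m − R̄_m) = 166.6300  ⇒  Cov = 166.6300 / 7 = 23.8043
Σ(R_m − R̄_m)² = 187.4750  ⇒  Var(R_m) = 187.4750 / 7 = 26.7821
β = Cov / Var(R_m) = 23.8043 / 26.7821 = 0.8888
MRP = 5.11% − 1.76% = 3.35%
E(R) = R_f + β × MRP = 1.76% + 0.8888 × 3.35% = 4.74%

4.74%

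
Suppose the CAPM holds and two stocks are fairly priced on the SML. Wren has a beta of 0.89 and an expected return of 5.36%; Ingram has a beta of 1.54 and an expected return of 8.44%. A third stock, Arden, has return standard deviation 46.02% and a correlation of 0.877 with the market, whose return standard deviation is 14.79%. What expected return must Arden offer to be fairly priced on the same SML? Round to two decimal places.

MRP = (8.44% − 5.36%) / (1.54 − 0.89) = 4.7385%
R_f = 5.36% − 0.89 × 4.7385% = 1.1427%
β_Arden = ρ·σ_i/σ_m = 0.877 × 46.02 / 14.79 = 2.7288
E(R_Arden) = R_f + β × MRP = 1.1427% + 2.7288 × 4.7385% = 14.07%

14.07%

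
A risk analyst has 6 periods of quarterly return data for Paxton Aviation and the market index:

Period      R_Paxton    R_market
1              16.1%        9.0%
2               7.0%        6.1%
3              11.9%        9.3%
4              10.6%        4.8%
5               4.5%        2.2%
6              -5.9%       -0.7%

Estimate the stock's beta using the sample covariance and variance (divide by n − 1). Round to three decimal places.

Mean R_i = (16.1 + 7.0 + 11.9 + 10.6 + 4.5 − 5.9) / 6 = 7.3667%
Mean R_m = (9.0 + 6.1 + 9.3 + 4.8 + 2.2 − 0.7) / 6 = 5.1167%
Σ(R_i − R̄_i)(R_m − R̄_m) = 137.0233  ⇒  Cov = 137.0233 / 5 = 27.4047
Σ(R_m − R̄_m)² = 75.9883  ⇒  Var(R_m) = 75.9883 / 5 = 15.1977
β = Cov / Var(R_m) = 27.4047 / 15.1977 = 1.8032

1.803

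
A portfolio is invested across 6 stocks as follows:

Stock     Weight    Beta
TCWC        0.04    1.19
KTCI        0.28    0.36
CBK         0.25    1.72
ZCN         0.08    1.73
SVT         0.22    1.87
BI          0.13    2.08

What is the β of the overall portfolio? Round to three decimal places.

1.399

β_P = Σ w_i β_i = 0.04×1.19 + 0.28×0.36 + 0.25×1.72 + 0.08×1.73 + 0.22×1.87 + 0.13×2.08 = 1.3986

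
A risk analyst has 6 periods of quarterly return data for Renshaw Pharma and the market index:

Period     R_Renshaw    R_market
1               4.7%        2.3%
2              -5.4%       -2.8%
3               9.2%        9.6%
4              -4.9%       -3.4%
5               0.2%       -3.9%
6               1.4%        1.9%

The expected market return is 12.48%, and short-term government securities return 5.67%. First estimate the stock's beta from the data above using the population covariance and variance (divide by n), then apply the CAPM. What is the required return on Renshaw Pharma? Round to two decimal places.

12.29%

Mean R_i = (4.7 − 5.4 + 9.2 − 4.9 + 0.2 + 1.4) / 6 = 0.8667%
Mean R_m = (2.3 − 2.8 + 9.6 − 3.4 − 3.9 + 1.9) / 6 = 0.6167%
Σ(R_i − R̄_i)(R_m − R̄_m) = 129.5833  ⇒  Cov = 129.5833 / 6 = 21.5972
Σ(R_m − R̄_m)² = 133.3883  ⇒  Var(R_m) = 133.3883 / 6 = 22.2314
β = Cov / Var(R_m) = 21.5972 / 22.2314 = 0.9715
MRP = 12.48% − 5.67% = 6.81%
E(R) = R_f + β × MRP = 5.67% + 0.9715 × 6.81% = 12.29%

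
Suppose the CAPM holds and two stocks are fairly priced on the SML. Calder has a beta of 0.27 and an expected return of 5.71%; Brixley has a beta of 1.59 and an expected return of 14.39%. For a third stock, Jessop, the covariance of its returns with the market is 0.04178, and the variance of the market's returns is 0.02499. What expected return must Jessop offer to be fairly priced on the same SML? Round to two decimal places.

MRP = (14.39% − 5.71%) / (1.59 − 0.27) = 6.5758%
R_f = 5.71% − 0.27 × 6.5758% = 3.9345%
β_Jessop = Cov / Var(R_m) = 0.04178 / 0.02499 = 1.6719
E(R_Jessop) = R_f + β × MRP = 3.9345% + 1.6719 × 6.5758% = 14.93%

14.93%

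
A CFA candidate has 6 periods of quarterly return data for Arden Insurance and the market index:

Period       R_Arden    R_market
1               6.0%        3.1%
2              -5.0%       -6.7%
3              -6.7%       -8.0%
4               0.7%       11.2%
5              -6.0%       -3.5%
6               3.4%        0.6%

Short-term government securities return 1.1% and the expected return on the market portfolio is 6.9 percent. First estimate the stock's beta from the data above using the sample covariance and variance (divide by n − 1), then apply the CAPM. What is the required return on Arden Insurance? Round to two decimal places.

4.11%

Mean R_i = (6.0 − 5.0 − 6.7 + 0.7 − 6.0 + 3.4) / 6 = -1.2667%
Mean R_m = (3.1 − 6.7 − 8.0 + 11.2 − 3.5 + 0.6) / 6 = -0.5500%
Σ(R_i − R̄_i)(R_m − R̄_m) = 132.4000  ⇒  Cov = 132.4000 / 5 = 26.4800
Σ(R_m − R̄_m)² = 254.7350  ⇒  Var(R_m) = 254.7350 / 5 = 50.9470
β = Cov / Var(R_m) = 26.4800 / 50.9470 = 0.5198
MRP = 6.9% − 1.1% = 5.80%
E(R) = R_f + β × MRP = 1.1% + 0.5198 × 5.8% = 4.11%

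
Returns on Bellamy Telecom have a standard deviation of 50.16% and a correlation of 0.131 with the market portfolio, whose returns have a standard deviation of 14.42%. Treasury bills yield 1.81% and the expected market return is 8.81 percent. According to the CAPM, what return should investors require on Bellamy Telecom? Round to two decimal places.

5.00%

β = ρ × σ_i / σ_m = 0.131 × 50.16% / 14.42% = 0.4557
MRP = 8.81% − 1.81% = 7.00%
E(R) = 1.81% + 0.4557 × 7.00% = 5.00%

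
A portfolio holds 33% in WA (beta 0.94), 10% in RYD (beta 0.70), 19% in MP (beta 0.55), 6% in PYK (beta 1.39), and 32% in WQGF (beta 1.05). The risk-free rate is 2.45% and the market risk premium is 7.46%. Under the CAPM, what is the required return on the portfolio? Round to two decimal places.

β_P = Σ w_i β_i = 0.33×0.94 + 0.10×0.70 + 0.19×0.55 + 0.06×1.39 + 0.32×1.05 = 0.9041
E(R_P) = R_f + β_P × MRP = 2.45% + 0.9041 × 7.46% = 9.19%

9.19%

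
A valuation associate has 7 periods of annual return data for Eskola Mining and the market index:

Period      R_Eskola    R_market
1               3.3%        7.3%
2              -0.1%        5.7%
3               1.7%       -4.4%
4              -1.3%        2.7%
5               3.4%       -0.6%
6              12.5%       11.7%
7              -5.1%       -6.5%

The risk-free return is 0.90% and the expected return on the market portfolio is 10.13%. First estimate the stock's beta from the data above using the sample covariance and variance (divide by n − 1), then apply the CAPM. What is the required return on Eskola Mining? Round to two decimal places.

Mean R_i = (3.3 − 0.1 + 1.7 − 1.3 + 3.4 + 12.5 − 5.1) / 7 = 2.0571%
Mean R_m = (7.3 + 5.7 − 4.4 + 2.7 − 0.6 + 11.7 − 6.5) / 7 = 2.2714%
Σ(R_i − R̄_i)(R_m − R̄_m) = 157.1814  ⇒  Cov = 157.1814 / 6 = 26.1969
Σ(R_m − R̄_m)² = 255.8143  ⇒  Var(R_m) = 255.8143 / 6 = 42.6357
β = Cov / Var(R_m) = 26.1969 / 42.6357 = 0.6144
MRP = 10.13% − 0.90% = 9.23%
E(R) = R_f + β × MRP = 0.90% + 0.6144 × 9.23% = 6.57%

6.57%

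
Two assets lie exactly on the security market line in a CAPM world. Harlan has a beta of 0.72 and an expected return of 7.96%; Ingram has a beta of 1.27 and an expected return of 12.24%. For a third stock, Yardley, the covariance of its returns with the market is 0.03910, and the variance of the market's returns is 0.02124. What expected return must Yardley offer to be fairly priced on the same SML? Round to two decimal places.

MRP = (12.24% − 7.96%) / (1.27 − 0.72) = 7.7818%
R_f = 7.96% − 0.72 × 7.7818% = 2.3571%
β_Yardley = Cov / Var(R_m) = 0.03910 / 0.02124 = 1.8409
E(R_Yardley) = R_f + β × MRP = 2.3571% + 1.8409 × 7.7818% = 16.68%

16.68%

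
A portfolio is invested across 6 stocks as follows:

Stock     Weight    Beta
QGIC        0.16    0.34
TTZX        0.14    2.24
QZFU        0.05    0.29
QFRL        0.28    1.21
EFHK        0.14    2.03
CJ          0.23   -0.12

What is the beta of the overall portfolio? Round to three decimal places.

0.978

β_P = Σ w_i β_i = 0.16×0.34 + 0.14×2.24 + 0.05×0.29 + 0.28×1.21 + 0.14×2.03 + 0.23×-0.12 = 0.9779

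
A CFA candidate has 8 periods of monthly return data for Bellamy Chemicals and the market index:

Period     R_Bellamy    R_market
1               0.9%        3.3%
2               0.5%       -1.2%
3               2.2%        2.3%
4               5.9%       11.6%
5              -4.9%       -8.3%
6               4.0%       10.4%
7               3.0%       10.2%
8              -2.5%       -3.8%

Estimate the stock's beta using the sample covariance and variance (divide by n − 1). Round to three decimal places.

0.457

Mean R_i = (0.9 + 0.5 + 2.2 + 5.9 − 4.9 + 4.0 + 3.0 − 2.5) / 8 = 1.1375%
Mean R_m = (3.3 − 1.2 + 2.3 + 11.6 − 8.3 + 10.4 + 10.2 − 3.8) / 8 = 3.0625%
Σ(R_i − R̄_i)(R_m − R̄_m) = 170.3713  ⇒  Cov = 170.3713 / 7 = 24.3388
Σ(R_m − R̄_m)² = 372.6788  ⇒  Var(R_m) = 372.6788 / 7 = 53.2398
β = Cov / Var(R_m) = 24.3388 / 53.2398 = 0.4572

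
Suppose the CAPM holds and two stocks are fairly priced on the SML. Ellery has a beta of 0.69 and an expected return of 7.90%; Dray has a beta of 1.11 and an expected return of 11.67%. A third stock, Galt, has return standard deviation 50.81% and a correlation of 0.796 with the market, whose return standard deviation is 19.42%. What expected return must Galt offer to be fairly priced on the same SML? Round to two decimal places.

MRP = (11.67% − 7.90%) / (1.11 − 0.69) = 8.9762%
R_f = 7.90% − 0.69 × 8.9762% = 1.7064%
β_Galt = ρ·σ_i/σ_m = 0.796 × 50.81 / 19.42 = 2.0826
E(R_Galt) = R_f + β × MRP = 1.7064% + 2.0826 × 8.9762% = 20.40%

20.40%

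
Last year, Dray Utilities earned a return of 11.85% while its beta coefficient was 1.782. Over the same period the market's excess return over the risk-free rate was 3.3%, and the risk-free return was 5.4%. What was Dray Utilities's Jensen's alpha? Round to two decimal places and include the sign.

CAPM benchmark = R_f + β(R_m − R_f) = 5.4% + 1.782 × 3.3% = 11.2806%
α = actual − benchmark = 11.85% − 11.2806% = +0.57%

+0.57%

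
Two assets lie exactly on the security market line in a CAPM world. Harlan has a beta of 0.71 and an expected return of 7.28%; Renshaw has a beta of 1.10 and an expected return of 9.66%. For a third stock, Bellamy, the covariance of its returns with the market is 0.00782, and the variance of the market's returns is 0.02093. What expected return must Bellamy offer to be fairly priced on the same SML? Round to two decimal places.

5.23%

MRP = (9.66% − 7.28%) / (1.10 − 0.71) = 6.1026%
R_f = 7.28% − 0.71 × 6.1026% = 2.9472%
β_Bellamy = Cov / Var(R_m) = 0.00782 / 0.02093 = 0.3736
E(R_Bellamy) = R_f + β × MRP = 2.9472% + 0.3736 × 6.1026% = 5.23%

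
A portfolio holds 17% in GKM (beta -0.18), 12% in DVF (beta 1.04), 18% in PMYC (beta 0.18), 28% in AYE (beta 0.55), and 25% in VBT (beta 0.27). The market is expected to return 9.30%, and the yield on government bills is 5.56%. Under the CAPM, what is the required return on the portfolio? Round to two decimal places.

β_P = Σ w_i β_i = 0.17×-0.18 + 0.12×1.04 + 0.18×0.18 + 0.28×0.55 + 0.25×0.27 = 0.3481
MRP = 9.30% − 5.56% = 3.74%
E(R_P) = R_f + β_P × MRP = 5.56% + 0.3481 × 3.74% = 6.86%

6.86%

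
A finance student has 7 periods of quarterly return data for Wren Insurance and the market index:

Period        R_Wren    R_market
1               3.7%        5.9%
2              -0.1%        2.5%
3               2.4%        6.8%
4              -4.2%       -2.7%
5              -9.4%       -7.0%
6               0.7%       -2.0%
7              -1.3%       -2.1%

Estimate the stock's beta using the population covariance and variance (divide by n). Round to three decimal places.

0.778

Mean R_i = (3.7 − 0.1 + 2.4 − 4.2 − 9.4 + 0.7 − 1.3) / 7 = -1.1714%
Mean R_m = (5.9 + 2.5 + 6.8 − 2.7 − 7.0 − 2.0 − 2.1) / 7 = 0.2000%
Σ(R_i − R̄_i)(R_m − R̄_m) = 118.0100  ⇒  Cov = 118.0100 / 7 = 16.8586
Σ(R_m − R̄_m)² = 151.7200  ⇒  Var(R_m) = 151.7200 / 7 = 21.6743
β = Cov / Var(R_m) = 16.8586 / 21.6743 = 0.7778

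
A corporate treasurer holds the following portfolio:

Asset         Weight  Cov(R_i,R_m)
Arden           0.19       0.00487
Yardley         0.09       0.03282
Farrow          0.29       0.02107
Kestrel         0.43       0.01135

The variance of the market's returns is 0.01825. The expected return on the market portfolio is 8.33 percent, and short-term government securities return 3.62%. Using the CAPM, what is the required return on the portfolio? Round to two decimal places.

7.46%

β_Arden = 0.00487 / 0.01825 = 0.2668
β_Yardley = 0.03282 / 0.01825 = 1.7984
β_Farrow = 0.02107 / 0.01825 = 1.1545
β_Kestrel = 0.01135 / 0.01825 = 0.6219
β_P = Σ w_i β_i = 0.19×0.2668 + 0.09×1.7984 + 0.29×1.1545 + 0.43×0.6219 = 0.8148
MRP = 8.33% − 3.62% = 4.71%
E(R_P) = R_f + β_P × MRP = 3.62% + 0.8148 × 4.71% = 7.46%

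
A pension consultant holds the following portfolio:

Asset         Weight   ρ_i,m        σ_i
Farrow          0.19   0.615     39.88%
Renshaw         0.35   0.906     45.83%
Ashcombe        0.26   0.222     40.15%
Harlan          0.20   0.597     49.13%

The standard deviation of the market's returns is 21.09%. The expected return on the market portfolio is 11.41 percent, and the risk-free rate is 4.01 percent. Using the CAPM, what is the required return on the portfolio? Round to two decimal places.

13.62%

β_Farrow = 0.615 × 39.88% / 21.09% = 1.1629
β_Renshaw = 0.906 × 45.83% / 21.09% = 1.9688
β_Ashcombe = 0.222 × 40.15% / 21.09% = 0.4226
β_Harlan = 0.597 × 49.13% / 21.09% = 1.3907
β_P = Σ w_i β_i = 0.19×1.1629 + 0.35×1.9688 + 0.26×0.4226 + 0.20×1.3907 = 1.2980
MRP = 11.41% − 4.01% = 7.40%
E(R_P) = R_f + β_P × MRP = 4.01% + 1.2980 × 7.40% = 13.62%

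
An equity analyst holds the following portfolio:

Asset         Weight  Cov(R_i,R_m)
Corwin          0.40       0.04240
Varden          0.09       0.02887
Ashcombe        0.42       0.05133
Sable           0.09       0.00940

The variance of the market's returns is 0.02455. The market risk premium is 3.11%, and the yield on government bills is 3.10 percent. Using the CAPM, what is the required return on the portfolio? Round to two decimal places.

8.42%

β_Corwin = 0.04240 / 0.02455 = 1.7271
β_Varden = 0.02887 / 0.02455 = 1.1760
β_Ashcombe = 0.05133 / 0.02455 = 2.0908
β_Sable = 0.00940 / 0.02455 = 0.3829
β_P = Σ w_i β_i = 0.40×1.7271 + 0.09×1.1760 + 0.42×2.0908 + 0.09×0.3829 = 1.7093
E(R_P) = R_f + β_P × MRP = 3.10% + 1.7093 × 3.11% = 8.42%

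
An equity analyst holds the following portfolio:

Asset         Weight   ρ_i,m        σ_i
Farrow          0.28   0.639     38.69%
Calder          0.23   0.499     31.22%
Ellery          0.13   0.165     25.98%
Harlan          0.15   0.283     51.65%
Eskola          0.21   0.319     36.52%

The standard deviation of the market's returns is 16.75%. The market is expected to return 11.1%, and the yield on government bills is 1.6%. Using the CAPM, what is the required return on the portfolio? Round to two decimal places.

β_Farrow = 0.639 × 38.69% / 16.75% = 1.4760
β_Calder = 0.499 × 31.22% / 16.75% = 0.9301
β_Ellery = 0.165 × 25.98% / 16.75% = 0.2559
β_Harlan = 0.283 × 51.65% / 16.75% = 0.8727
β_Eskola = 0.319 × 36.52% / 16.75% = 0.6955
β_P = Σ w_i β_i = 0.28×1.4760 + 0.23×0.9301 + 0.13×0.2559 + 0.15×0.8727 + 0.21×0.6955 = 0.9374
MRP = 11.1% − 1.6% = 9.50%
E(R_P) = R_f + β_P × MRP = 1.6% + 0.9374 × 9.5% = 10.51%

10.51%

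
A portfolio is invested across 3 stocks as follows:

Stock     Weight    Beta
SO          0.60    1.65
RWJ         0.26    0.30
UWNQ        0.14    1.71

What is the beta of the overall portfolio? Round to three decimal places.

β_P = Σ w_i β_i = 0.60×1.65 + 0.26×0.30 + 0.14×1.71 = 1.3074

1.307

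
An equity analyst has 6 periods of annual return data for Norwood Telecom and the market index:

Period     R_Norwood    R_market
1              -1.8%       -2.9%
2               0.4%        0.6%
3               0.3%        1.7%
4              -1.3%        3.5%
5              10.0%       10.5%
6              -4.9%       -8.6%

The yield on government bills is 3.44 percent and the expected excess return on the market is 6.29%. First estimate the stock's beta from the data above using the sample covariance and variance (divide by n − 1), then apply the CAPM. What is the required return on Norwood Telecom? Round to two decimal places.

7.95%

Mean R_i = (-1.8 + 0.4 + 0.3 − 1.3 + 10.0 − 4.9) / 6 = 0.4500%
Mean R_m = (-2.9 + 0.6 + 1.7 + 3.5 + 10.5 − 8.6) / 6 = 0.8000%
Σ(R_i − R̄_i)(R_m − R̄_m) = 146.4000  ⇒  Cov = 146.4000 / 5 = 29.2800
Σ(R_m − R̄_m)² = 204.2800  ⇒  Var(R_m) = 204.2800 / 5 = 40.8560
β = Cov / Var(R_m) = 29.2800 / 40.8560 = 0.7167
E(R) = R_f + β × MRP = 3.44% + 0.7167 × 6.29% = 7.95%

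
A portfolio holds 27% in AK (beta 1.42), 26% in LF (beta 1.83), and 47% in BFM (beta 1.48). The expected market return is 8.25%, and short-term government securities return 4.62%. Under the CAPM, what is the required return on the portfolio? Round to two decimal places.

β_P = Σ w_i β_i = 0.27×1.42 + 0.26×1.83 + 0.47×1.48 = 1.5548
MRP = 8.25% − 4.62% = 3.63%
E(R_P) = R_f + β_P × MRP = 4.62% + 1.5548 × 3.63% = 10.26%

10.26%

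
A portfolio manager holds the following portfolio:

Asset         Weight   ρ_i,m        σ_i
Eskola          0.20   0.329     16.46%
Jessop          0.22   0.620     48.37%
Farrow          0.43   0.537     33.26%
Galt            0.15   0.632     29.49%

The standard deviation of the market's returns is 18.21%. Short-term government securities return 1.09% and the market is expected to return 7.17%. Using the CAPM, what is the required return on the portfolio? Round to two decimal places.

β_Eskola = 0.329 × 16.46% / 18.21% = 0.2974
β_Jessop = 0.620 × 48.37% / 18.21% = 1.6469
β_Farrow = 0.537 × 33.26% / 18.21% = 0.9808
β_Galt = 0.632 × 29.49% / 18.21% = 1.0235
β_P = Σ w_i β_i = 0.20×0.2974 + 0.22×1.6469 + 0.43×0.9808 + 0.15×1.0235 = 0.9971
MRP = 7.17% − 1.09% = 6.08%
E(R_P) = R_f + β_P × MRP = 1.09% + 0.9971 × 6.08% = 7.15%

7.15%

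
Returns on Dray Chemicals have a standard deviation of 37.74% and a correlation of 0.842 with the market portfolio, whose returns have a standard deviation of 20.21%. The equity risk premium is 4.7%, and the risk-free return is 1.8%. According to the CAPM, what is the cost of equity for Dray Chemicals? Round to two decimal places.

β = ρ × σ_i / σ_m = 0.842 × 37.74% / 20.21% = 1.5723
E(R) = 1.8% + 1.5723 × 4.7% = 9.19%

9.19%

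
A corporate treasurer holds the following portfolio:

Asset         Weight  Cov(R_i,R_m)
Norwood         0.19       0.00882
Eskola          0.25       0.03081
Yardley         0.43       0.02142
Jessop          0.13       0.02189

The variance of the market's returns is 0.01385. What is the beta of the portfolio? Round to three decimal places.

β_Norwood = 0.00882 / 0.01385 = 0.6368
β_Eskola = 0.03081 / 0.01385 = 2.2245
β_Yardley = 0.02142 / 0.01385 = 1.5466
β_Jessop = 0.02189 / 0.01385 = 1.5805
β_P = Σ w_i β_i = 0.19×0.6368 + 0.25×2.2245 + 0.43×1.5466 + 0.13×1.5805 = 1.5476

1.548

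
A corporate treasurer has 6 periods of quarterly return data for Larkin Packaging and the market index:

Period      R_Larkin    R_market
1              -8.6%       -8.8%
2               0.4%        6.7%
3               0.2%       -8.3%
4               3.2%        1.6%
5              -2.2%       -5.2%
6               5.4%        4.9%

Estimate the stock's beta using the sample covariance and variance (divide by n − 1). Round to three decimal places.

Mean R_i = (-8.6 + 0.4 + 0.2 + 3.2 − 2.2 + 5.4) / 6 = -0.2667%
Mean R_m = (-8.8 + 6.7 − 8.3 + 1.6 − 5.2 + 4.9) / 6 = -1.5167%
Σ(R_i − R̄_i)(R_m − R̄_m) = 117.2933  ⇒  Cov = 117.2933 / 5 = 23.4587
Σ(R_m − R̄_m)² = 231.0283  ⇒  Var(R_m) = 231.0283 / 5 = 46.2057
β = Cov / Var(R_m) = 23.4587 / 46.2057 = 0.5077

0.508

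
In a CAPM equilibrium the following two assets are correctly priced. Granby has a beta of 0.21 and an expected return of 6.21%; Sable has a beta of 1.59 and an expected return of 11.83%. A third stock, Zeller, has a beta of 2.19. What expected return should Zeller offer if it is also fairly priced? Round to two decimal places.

MRP (SML slope) = (11.83% − 6.21%) / (1.59 − 0.21) = 5.62% / 1.38 = 4.0725%
R_f (intercept) = 6.21% − 0.21 × 4.0725% = 5.3548%
E(R_Zeller) = R_f + β × MRP = 5.3548% + 2.19 × 4.0725% = 14.27%

14.27%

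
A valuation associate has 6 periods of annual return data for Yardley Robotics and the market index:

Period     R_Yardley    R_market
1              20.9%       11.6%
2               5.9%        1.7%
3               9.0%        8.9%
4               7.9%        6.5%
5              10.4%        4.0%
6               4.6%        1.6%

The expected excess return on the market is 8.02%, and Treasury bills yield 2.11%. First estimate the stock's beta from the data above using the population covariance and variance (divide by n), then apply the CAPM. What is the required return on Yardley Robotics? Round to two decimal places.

Mean R_i = (20.9 + 5.9 + 9.0 + 7.9 + 10.4 + 4.6) / 6 = 9.7833%
Mean R_m = (11.6 + 1.7 + 8.9 + 6.5 + 4.0 + 1.6) / 6 = 5.7167%
Σ(R_i − R̄_i)(R_m − R̄_m) = 97.3117  ⇒  Cov = 97.3117 / 6 = 16.2186
Σ(R_m − R̄_m)² = 81.3883  ⇒  Var(R_m) = 81.3883 / 6 = 13.5647
β = Cov / Var(R_m) = 16.2186 / 13.5647 = 1.1956
E(R) = R_f + β × MRP = 2.11% + 1.1956 × 8.02% = 11.70%

11.70%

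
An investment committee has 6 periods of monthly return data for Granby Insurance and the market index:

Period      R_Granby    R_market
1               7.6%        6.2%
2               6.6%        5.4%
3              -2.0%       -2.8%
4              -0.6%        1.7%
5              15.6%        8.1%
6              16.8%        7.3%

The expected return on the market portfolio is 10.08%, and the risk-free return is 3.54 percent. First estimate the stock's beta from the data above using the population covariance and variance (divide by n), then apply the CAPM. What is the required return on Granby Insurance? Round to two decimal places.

14.75%

Mean R_i = (7.6 + 6.6 − 2.0 − 0.6 + 15.6 + 16.8) / 6 = 7.3333%
Mean R_m = (6.2 + 5.4 − 2.8 + 1.7 + 8.1 + 7.3) / 6 = 4.3167%
Σ(R_i − R̄_i)(R_m − R̄_m) = 146.4067  ⇒  Cov = 146.4067 / 6 = 24.4011
Σ(R_m − R̄_m)² = 85.4283  ⇒  Var(R_m) = 85.4283 / 6 = 14.2381
β = Cov / Var(R_m) = 24.4011 / 14.2381 = 1.7138
MRP = 10.08% − 3.54% = 6.54%
E(R) = R_f + β × MRP = 3.54% + 1.7138 × 6.54% = 14.75%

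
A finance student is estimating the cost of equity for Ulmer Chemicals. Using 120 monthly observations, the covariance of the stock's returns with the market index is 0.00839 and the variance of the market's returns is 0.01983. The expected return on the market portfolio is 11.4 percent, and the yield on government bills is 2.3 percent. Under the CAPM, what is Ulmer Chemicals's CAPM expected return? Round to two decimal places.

6.15%

β = Cov(R_i, R_m) / Var(R_m) = 0.00839 / 0.01983 = 0.4231
MRP = 11.4% − 2.3% = 9.10%
E(R) = R_f + β × MRP = 2.3% + 0.4231 × 9.1% = 6.15%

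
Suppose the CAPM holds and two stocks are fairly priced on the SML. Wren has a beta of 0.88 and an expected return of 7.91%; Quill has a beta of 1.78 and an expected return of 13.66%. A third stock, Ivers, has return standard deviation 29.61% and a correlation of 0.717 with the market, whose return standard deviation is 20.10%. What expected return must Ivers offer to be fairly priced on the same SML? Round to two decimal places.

9.04%

MRP = (13.66% − 7.91%) / (1.78 − 0.88) = 6.3889%
R_f = 7.91% − 0.88 × 6.3889% = 2.2878%
β_Ivers = ρ·σ_i/σ_m = 0.717 × 29.61 / 20.10 = 1.0562
E(R_Ivers) = R_f + β × MRP = 2.2878% + 1.0562 × 6.3889% = 9.04%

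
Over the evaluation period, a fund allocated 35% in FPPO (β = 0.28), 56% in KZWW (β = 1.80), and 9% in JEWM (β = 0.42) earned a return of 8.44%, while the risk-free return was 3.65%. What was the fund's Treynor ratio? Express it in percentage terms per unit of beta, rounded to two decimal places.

β_P = 0.35×0.28 + 0.56×1.80 + 0.09×0.42 = 1.1438
Treynor = (R_P − R_f) / β_P = (8.44% − 3.65%) / 1.1438 = 4.79% / 1.1438 = 4.19%

4.19%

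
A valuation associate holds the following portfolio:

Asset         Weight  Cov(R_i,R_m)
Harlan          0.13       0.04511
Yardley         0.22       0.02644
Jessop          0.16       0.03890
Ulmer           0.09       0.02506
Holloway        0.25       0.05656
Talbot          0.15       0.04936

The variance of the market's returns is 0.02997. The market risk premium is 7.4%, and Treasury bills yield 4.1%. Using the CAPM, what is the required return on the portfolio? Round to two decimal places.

β_Harlan = 0.04511 / 0.02997 = 1.5052
β_Yardley = 0.02644 / 0.02997 = 0.8822
β_Jessop = 0.03890 / 0.02997 = 1.2980
β_Ulmer = 0.02506 / 0.02997 = 0.8362
β_Holloway = 0.05656 / 0.02997 = 1.8872
β_Talbot = 0.04936 / 0.02997 = 1.6470
β_P = Σ w_i β_i = 0.13×1.5052 + 0.22×0.8822 + 0.16×1.2980 + 0.09×0.8362 + 0.25×1.8872 + 0.15×1.6470 = 1.3915
E(R_P) = R_f + β_P × MRP = 4.1% + 1.3915 × 7.4% = 14.40%

14.40%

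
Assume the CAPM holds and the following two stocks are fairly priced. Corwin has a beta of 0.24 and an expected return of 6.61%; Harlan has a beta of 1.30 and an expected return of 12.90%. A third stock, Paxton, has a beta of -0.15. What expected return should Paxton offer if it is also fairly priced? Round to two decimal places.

4.30%

MRP (SML slope) = (12.90% − 6.61%) / (1.30 − 0.24) = 6.29% / 1.06 = 5.9340%
R_f (intercept) = 6.61% − 0.24 × 5.9340% = 5.1858%
E(R_Paxton) = R_f + β × MRP = 5.1858% + -0.15 × 5.9340% = 4.30%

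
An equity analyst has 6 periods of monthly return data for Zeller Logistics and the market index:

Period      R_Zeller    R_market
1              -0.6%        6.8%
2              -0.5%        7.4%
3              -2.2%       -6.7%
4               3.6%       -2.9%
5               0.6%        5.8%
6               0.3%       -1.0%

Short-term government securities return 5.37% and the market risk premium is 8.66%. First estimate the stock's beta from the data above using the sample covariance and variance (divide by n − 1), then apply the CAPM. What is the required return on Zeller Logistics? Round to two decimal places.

5.26%

Mean R_i = (-0.6 − 0.5 − 2.2 + 3.6 + 0.6 + 0.3) / 6 = 0.2000%
Mean R_m = (6.8 + 7.4 − 6.7 − 2.9 + 5.8 − 1.0) / 6 = 1.5667%
Σ(R_i − R̄_i)(R_m − R̄_m) = -2.1800  ⇒  Cov = -2.1800 / 5 = -0.4360
Σ(R_m − R̄_m)² = 174.2133  ⇒  Var(R_m) = 174.2133 / 5 = 34.8427
β = Cov / Var(R_m) = -0.4360 / 34.8427 = -0.0125
E(R) = R_f + β × MRP = 5.37% + -0.0125 × 8.66% = 5.26%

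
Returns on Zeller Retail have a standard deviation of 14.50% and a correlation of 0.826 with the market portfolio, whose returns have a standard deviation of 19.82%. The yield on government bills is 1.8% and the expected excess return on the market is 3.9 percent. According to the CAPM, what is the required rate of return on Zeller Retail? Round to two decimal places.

β = ρ × σ_i / σ_m = 0.826 × 14.50% / 19.82% = 0.6043
E(R) = 1.8% + 0.6043 × 3.9% = 4.16%

4.16%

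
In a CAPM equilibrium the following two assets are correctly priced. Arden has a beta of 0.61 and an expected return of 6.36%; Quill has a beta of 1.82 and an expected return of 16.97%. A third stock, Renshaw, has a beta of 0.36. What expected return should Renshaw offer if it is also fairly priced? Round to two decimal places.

4.17%

MRP (SML slope) = (16.97% − 6.36%) / (1.82 − 0.61) = 10.61% / 1.21 = 8.7686%
R_f (intercept) = 6.36% − 0.61 × 8.7686% = 1.0112%
E(R_Renshaw) = R_f + β × MRP = 1.0112% + 0.36 × 8.7686% = 4.17%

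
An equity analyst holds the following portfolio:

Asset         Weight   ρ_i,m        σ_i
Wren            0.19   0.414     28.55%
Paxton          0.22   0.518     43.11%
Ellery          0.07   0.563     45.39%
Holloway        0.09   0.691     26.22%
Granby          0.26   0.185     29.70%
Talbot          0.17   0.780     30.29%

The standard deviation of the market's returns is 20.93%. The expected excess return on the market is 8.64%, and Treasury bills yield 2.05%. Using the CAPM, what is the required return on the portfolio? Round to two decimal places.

8.66%

β_Wren = 0.414 × 28.55% / 20.93% = 0.5647
β_Paxton = 0.518 × 43.11% / 20.93% = 1.0669
β_Ellery = 0.563 × 45.39% / 20.93% = 1.2210
β_Holloway = 0.691 × 26.22% / 20.93% = 0.8656
β_Granby = 0.185 × 29.70% / 20.93% = 0.2625
β_Talbot = 0.780 × 30.29% / 20.93% = 1.1288
β_P = Σ w_i β_i = 0.19×0.5647 + 0.22×1.0669 + 0.07×1.2210 + 0.09×0.8656 + 0.26×0.2625 + 0.17×1.1288 = 0.7655
E(R_P) = R_f + β_P × MRP = 2.05% + 0.7655 × 8.64% = 8.66%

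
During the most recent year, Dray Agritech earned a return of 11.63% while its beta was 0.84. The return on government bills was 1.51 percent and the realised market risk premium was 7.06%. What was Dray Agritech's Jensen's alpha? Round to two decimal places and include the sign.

+4.19%

CAPM benchmark = R_f + β(R_m − R_f) = 1.51% + 0.84 × 7.06% = 7.4404%
α = actual − benchmark = 11.63% − 7.4404% = +4.19%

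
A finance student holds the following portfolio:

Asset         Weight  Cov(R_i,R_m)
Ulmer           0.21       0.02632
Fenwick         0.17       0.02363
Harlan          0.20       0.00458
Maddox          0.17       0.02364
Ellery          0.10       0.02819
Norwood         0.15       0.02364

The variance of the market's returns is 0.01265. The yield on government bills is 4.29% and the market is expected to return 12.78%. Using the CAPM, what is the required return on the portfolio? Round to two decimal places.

β_Ulmer = 0.02632 / 0.01265 = 2.0806
β_Fenwick = 0.02363 / 0.01265 = 1.8680
β_Harlan = 0.00458 / 0.01265 = 0.3621
β_Maddox = 0.02364 / 0.01265 = 1.8688
β_Ellery = 0.02819 / 0.01265 = 2.2285
β_Norwood = 0.02364 / 0.01265 = 1.8688
β_P = Σ w_i β_i = 0.21×2.0806 + 0.17×1.8680 + 0.20×0.3621 + 0.17×1.8688 + 0.10×2.2285 + 0.15×1.8688 = 1.6478
MRP = 12.78% − 4.29% = 8.49%
E(R_P) = R_f + β_P × MRP = 4.29% + 1.6478 × 8.49% = 18.28%

18.28%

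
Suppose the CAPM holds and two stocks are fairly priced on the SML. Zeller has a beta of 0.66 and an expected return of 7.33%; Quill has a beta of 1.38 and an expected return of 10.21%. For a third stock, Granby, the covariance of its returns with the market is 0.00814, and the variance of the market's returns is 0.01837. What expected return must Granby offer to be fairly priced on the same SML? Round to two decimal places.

MRP = (10.21% − 7.33%) / (1.38 − 0.66) = 4.0000%
R_f = 7.33% − 0.66 × 4.0000% = 4.6900%
β_Granby = Cov / Var(R_m) = 0.00814 / 0.01837 = 0.4431
E(R_Granby) = R_f + β × MRP = 4.6900% + 0.4431 × 4.0000% = 6.46%

6.46%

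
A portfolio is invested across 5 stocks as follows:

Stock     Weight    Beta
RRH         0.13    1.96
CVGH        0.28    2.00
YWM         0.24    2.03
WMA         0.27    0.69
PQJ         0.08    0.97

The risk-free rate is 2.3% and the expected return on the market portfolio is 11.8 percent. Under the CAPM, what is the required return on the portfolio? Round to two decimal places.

β_P = Σ w_i β_i = 0.13×1.96 + 0.28×2.00 + 0.24×2.03 + 0.27×0.69 + 0.08×0.97 = 1.5659
MRP = 11.8% − 2.3% = 9.50%
E(R_P) = R_f + β_P × MRP = 2.3% + 1.5659 × 9.5% = 17.18%

17.18%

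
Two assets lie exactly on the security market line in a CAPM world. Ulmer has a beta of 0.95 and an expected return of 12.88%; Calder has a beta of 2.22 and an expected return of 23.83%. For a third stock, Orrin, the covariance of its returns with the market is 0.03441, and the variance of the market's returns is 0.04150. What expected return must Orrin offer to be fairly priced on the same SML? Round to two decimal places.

11.84%

MRP = (23.83% − 12.88%) / (2.22 − 0.95) = 8.6220%
R_f = 12.88% − 0.95 × 8.6220% = 4.6891%
β_Orrin = Cov / Var(R_m) = 0.03441 / 0.04150 = 0.8292
E(R_Orrin) = R_f + β × MRP = 4.6891% + 0.8292 × 8.6220% = 11.84%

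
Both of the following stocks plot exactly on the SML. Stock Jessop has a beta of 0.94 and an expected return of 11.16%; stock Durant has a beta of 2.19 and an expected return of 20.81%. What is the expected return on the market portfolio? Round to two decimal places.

Both satisfy E(R) = R_f + β·MRP, so the slope of the SML is
MRP = (20.81% − 11.16%) / (2.19 − 0.94) = 9.65% / 1.25 = 7.7200%
R_f = E(R_Jessop) − β_Jessop·MRP = 11.16% − 0.94 × 7.7200% = 3.9032%
E(R_m) = R_f + MRP = 3.9032% + 7.7200% = 11.62%

11.62%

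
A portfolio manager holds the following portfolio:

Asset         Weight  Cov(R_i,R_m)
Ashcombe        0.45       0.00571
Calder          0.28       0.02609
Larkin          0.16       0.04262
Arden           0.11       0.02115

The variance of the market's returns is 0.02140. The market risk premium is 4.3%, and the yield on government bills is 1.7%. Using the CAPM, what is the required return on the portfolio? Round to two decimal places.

β_Ashcombe = 0.00571 / 0.02140 = 0.2668
β_Calder = 0.02609 / 0.02140 = 1.2192
β_Larkin = 0.04262 / 0.02140 = 1.9916
β_Arden = 0.02115 / 0.02140 = 0.9883
β_P = Σ w_i β_i = 0.45×0.2668 + 0.28×1.2192 + 0.16×1.9916 + 0.11×0.9883 = 0.8888
E(R_P) = R_f + β_P × MRP = 1.7% + 0.8888 × 4.3% = 5.52%

5.52%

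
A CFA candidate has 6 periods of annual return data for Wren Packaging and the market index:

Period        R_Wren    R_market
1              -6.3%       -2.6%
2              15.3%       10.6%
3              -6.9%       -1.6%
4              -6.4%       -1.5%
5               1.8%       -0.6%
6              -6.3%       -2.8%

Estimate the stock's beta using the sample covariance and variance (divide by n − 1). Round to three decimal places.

1.654

Mean R_i = (-6.3 + 15.3 − 6.9 − 6.4 + 1.8 − 6.3) / 6 = -1.4667%
Mean R_m = (-2.6 + 10.6 − 1.6 − 1.5 − 0.6 − 2.8) / 6 = 0.2500%
Σ(R_i − R̄_i)(R_m − R̄_m) = 217.9600  ⇒  Cov = 217.9600 / 5 = 43.5920
Σ(R_m − R̄_m)² = 131.7550  ⇒  Var(R_m) = 131.7550 / 5 = 26.3510
β = Cov / Var(R_m) = 43.5920 / 26.3510 = 1.6543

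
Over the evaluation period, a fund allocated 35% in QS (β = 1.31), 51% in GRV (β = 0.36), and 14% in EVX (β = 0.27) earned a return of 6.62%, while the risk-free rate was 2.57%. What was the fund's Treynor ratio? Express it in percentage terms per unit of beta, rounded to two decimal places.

5.96%

β_P = 0.35×1.31 + 0.51×0.36 + 0.14×0.27 = 0.6799
Treynor = (R_P − R_f) / β_P = (6.62% − 2.57%) / 0.6799 = 4.05% / 0.6799 = 5.96%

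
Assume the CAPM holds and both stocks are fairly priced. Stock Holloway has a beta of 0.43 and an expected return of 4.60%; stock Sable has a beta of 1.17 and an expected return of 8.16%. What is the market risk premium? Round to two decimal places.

Both satisfy E(R) = R_f + β·MRP, so the slope of the SML is
MRP = (8.16% − 4.60%) / (1.17 − 0.43) = 3.56% / 0.74 = 4.8108%

4.81%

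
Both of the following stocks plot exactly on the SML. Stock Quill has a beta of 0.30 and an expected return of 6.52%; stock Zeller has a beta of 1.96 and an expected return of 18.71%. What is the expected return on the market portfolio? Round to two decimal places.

Both satisfy E(R) = R_f + β·MRP, so the slope of the SML is
MRP = (18.71% − 6.52%) / (1.96 − 0.30) = 12.19% / 1.66 = 7.3434%
R_f = E(R_Quill) − β_Quill·MRP = 6.52% − 0.30 × 7.3434% = 4.3170%
E(R_m) = R_f + MRP = 4.3170% + 7.3434% = 11.66%

11.66%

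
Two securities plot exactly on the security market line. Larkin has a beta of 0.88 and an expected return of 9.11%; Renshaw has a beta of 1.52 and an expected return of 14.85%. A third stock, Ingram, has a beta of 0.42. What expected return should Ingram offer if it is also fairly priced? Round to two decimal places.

MRP (SML slope) = (14.85% − 9.11%) / (1.52 − 0.88) = 5.74% / 0.64 = 8.9688%
R_f (intercept) = 9.11% − 0.88 × 8.9688% = 1.2175%
E(R_Ingram) = R_f + β × MRP = 1.2175% + 0.42 × 8.9688% = 4.98%

4.98%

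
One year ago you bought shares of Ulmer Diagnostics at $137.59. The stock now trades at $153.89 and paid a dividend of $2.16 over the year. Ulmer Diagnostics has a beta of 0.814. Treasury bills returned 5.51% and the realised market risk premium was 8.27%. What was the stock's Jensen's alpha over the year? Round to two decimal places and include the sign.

Realised HPR = (P1 + D1 − P0) / P0 = (153.89 + 2.16 − 137.59) / 137.59 = 18.46 / 137.59 = 13.4167%
CAPM required = R_f + β·MRP = 5.51% + 0.814 × 8.27% = 12.24178%
α = realised − required = 13.4167% − 12.24178% = +1.17%

+1.17%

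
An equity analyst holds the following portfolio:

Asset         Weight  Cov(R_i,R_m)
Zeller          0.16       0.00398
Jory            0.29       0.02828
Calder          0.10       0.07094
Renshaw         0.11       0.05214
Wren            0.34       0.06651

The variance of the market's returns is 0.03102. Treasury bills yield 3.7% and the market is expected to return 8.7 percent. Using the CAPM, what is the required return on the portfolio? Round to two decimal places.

10.84%

β_Zeller = 0.00398 / 0.03102 = 0.1283
β_Jory = 0.02828 / 0.03102 = 0.9117
β_Calder = 0.07094 / 0.03102 = 2.2869
β_Renshaw = 0.05214 / 0.03102 = 1.6809
β_Wren = 0.06651 / 0.03102 = 2.1441
β_P = Σ w_i β_i = 0.16×0.1283 + 0.29×0.9117 + 0.10×2.2869 + 0.11×1.6809 + 0.34×2.1441 = 1.4275
MRP = 8.7% − 3.7% = 5.00%
E(R_P) = R_f + β_P × MRP = 3.7% + 1.4275 × 5.0% = 10.84%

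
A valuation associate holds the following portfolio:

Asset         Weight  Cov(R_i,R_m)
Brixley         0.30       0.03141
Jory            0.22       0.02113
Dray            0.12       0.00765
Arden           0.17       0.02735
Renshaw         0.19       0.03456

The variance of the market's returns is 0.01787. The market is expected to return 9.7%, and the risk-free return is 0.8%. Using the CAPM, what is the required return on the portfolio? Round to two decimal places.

β_Brixley = 0.03141 / 0.01787 = 1.7577
β_Jory = 0.02113 / 0.01787 = 1.1824
β_Dray = 0.00765 / 0.01787 = 0.4281
β_Arden = 0.02735 / 0.01787 = 1.5305
β_Renshaw = 0.03456 / 0.01787 = 1.9340
β_P = Σ w_i β_i = 0.30×1.7577 + 0.22×1.1824 + 0.12×0.4281 + 0.17×1.5305 + 0.19×1.9340 = 1.4665
MRP = 9.7% − 0.8% = 8.90%
E(R_P) = R_f + β_P × MRP = 0.8% + 1.4665 × 8.9% = 13.85%

13.85%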